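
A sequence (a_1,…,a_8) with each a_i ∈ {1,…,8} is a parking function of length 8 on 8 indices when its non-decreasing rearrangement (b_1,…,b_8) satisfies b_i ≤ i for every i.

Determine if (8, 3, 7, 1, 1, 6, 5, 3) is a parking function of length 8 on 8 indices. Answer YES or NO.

YES

Order a: b = (1, 1, 3, 3, 5, 6, 7, 8).
  b_1=1 ≤ 1
  b_2=1 ≤ 2
  b_3=3 ≤ 3
  b_4=3 ≤ 4
  b_5=5 ≤ 5
  b_6=6 ≤ 6
  b_7=7 ≤ 7
  b_8=8 ≤ 8
All bounds hold ⇒ YES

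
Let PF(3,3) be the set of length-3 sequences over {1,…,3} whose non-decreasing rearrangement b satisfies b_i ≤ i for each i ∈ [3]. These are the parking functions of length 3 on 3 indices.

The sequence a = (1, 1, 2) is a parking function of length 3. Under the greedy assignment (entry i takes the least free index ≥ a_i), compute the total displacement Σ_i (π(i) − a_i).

2

Σπ = 3·4/2 = 6 (π permutes [3]); Σa = 1+1+2 = 4; disp = 6−4 = 2.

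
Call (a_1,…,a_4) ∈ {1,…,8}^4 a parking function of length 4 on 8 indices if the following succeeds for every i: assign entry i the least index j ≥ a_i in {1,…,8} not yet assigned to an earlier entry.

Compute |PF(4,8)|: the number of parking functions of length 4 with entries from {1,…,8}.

3645

|PF| = (9−4)·9^(4−1) = 5 · 729 = 3645 [KW]
E.g. (1,4,2,4) → sorted (1,2,4,4): b_i ≤ 4+i ∀i, a PF.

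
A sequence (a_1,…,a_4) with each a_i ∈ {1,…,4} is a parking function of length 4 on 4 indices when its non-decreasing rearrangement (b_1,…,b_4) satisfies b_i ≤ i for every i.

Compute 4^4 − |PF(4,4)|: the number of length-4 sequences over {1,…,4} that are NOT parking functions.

131

|PF(4,4)| = (4−4+1)·(4+1)^(4−1) = 1×125 = 125 (Konheim–Weiss)
E.g. (1,4,4,1) → sorted (1,1,4,4): b_3=4>3, not a PF.
Total 256; non-PF = 256−125 = 131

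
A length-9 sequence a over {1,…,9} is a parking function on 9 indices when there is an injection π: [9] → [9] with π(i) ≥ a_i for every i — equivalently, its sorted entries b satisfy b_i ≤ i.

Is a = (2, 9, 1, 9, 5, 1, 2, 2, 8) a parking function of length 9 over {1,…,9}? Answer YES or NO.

NO

Order a: b = (1, 1, 2, 2, 2, 5, 8, 9, 9).
  b_1=1 ≤ 1
  b_2=1 ≤ 2
  b_3=2 ≤ 3
  b_4=2 ≤ 4
  b_5=2 ≤ 5
  b_6=5 ≤ 6
  b_7=8 > 7
  fails at i=7 ⇒ NO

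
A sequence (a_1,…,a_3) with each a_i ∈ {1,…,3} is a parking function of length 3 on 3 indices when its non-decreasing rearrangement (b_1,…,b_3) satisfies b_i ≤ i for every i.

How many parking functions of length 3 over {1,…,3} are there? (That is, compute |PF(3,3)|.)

#PF = 1·4^2 = 1 · 16 = 16 [KW]
Example (1,1,1) → sorted (1,1,1): b_i ≤ i ∀i, a PF.

16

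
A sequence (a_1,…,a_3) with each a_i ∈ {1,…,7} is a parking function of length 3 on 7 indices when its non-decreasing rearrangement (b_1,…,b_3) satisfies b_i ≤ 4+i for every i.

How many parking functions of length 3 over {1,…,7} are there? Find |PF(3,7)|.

#PF = 5·8^2 = 5 · 64 = 320 (Konheim–Weiss)
Example (1,3,2) → sorted (1,2,3): b_i ≤ 4+i ∀i, a PF.

320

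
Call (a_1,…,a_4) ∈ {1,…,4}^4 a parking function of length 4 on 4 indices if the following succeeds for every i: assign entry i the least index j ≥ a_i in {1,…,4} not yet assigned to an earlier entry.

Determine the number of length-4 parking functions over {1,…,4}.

125

|PF(4,4)| = (4+1−4)·(4+1)^{4−1} = 1×125 = 125
E.g. (1,1,3,1) → sorted (1,1,1,3): b_i ≤ i ∀i, a PF.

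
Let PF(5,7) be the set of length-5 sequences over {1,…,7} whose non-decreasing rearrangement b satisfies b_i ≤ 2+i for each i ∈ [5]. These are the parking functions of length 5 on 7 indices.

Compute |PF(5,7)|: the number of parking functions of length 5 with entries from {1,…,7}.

12288

|PF| = (7+1−5)·(7+1)^{5−1} = 3 · 4096 = 12288
One tuple (2,1,7,1,2) → sorted (1,1,2,2,7): b_i ≤ 2+i ∀i, a PF.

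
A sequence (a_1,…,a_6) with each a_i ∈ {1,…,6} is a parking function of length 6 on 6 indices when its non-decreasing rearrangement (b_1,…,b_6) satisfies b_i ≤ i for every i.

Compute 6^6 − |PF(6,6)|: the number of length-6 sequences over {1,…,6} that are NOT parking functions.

#PF = (6−6+1)·(6+1)^(6−1) = 1 · 16807 = 16807
Check (3,1,1,6,1,6) → sorted (1,1,1,3,6,6): b_5=6>5, not a PF.
6^6 − 16807 = 46656 − 16807 = 29849

29849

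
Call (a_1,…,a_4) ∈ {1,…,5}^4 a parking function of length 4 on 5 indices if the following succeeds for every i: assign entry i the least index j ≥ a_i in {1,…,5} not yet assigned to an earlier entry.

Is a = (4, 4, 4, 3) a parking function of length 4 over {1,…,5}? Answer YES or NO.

Rearranged: b = (3, 4, 4, 4).
  b_1=3 > 2
  fails at i=1 ⇒ NO

NO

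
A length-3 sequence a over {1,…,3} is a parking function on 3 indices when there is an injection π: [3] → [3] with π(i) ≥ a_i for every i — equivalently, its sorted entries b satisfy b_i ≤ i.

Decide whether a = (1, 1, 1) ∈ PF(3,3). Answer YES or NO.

YES

Sorted: b = (1, 1, 1).
  b_1=1 ≤ 1
  b_2=1 ≤ 2
  b_3=1 ≤ 3
All bounds hold ⇒ YES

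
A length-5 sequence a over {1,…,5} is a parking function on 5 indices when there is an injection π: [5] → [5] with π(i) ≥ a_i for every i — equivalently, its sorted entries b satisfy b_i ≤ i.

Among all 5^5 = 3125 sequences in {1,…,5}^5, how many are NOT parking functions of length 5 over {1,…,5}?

Count = (5+1−5)·(5+1)^{5−1} = 1·1296 = 1296 (Pollak)
Example (2,3,3,3,5) → sorted (2,3,3,3,5): b_1=2>1, not a PF.
So 3125 − 1296 = 1829 fail.

1829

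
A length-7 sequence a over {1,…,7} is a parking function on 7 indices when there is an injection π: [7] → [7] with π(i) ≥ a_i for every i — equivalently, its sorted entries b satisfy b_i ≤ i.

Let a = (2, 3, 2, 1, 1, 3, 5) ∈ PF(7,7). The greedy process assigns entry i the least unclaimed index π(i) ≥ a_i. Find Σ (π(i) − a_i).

11

Σπ = 7·8/2 = 28 (π permutes [7]); Σa = 2+3+2+1+1+3+5 = 17; disp = 28−17 = 11.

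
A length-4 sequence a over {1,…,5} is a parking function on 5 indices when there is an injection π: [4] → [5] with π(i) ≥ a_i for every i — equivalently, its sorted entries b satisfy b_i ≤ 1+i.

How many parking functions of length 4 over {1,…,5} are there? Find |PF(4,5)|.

#PF = (5−4+1)·(5+1)^(4−1) = 2 · 216 = 432 (Konheim–Weiss)
Check (2,4,5,1) → sorted (1,2,4,5): b_i ≤ 1+i ∀i, a PF.

432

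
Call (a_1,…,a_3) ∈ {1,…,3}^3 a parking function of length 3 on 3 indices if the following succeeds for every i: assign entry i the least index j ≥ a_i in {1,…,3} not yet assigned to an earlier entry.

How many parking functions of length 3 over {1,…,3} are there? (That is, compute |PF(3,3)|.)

16

Count = (4−3)·4^(3−1) = 1·16 = 16 [KW]
Check (1,1,2) → sorted (1,1,2): b_i ≤ i ∀i, a PF.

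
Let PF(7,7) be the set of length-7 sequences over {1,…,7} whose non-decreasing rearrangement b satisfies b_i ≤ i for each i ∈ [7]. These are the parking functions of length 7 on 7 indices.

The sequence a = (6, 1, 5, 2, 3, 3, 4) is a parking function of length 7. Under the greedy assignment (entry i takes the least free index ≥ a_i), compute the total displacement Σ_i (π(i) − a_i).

Σπ(i) = 1+…+7 = 28; Σa = 6+1+5+2+3+3+4 = 24; disp = 28−24 = 4.

4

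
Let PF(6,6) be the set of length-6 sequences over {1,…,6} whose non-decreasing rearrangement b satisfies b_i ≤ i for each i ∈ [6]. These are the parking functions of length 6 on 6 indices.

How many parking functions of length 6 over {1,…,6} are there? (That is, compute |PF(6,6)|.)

|PF(6,6)| = 1·7^5 = 1×16807 = 16807 [KW]
One tuple (1,2,4,4,4,3) → sorted (1,2,3,4,4,4): b_i ≤ i ∀i, a PF.

16807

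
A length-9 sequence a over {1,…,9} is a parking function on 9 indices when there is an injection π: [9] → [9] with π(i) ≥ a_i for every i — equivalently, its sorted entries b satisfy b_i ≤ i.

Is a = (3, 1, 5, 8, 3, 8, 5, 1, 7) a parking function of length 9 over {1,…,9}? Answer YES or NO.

YES

Sorted: b = (1, 1, 3, 3, 5, 5, 7, 8, 8).
  b_1=1 ≤ 1
  b_2=1 ≤ 2
  b_3=3 ≤ 3
  b_4=3 ≤ 4
  b_5=5 ≤ 5
  b_6=5 ≤ 6
  b_7=7 ≤ 7
  b_8=8 ≤ 8
  b_9=8 ≤ 9
All bounds hold ⇒ YES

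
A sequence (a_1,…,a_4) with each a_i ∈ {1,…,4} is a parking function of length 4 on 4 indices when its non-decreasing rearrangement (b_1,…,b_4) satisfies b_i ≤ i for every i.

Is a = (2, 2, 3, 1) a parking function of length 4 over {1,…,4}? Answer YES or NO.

YES

Order a: b = (1, 2, 2, 3).
  b_1=1 ≤ 1
  b_2=2 ≤ 2
  b_3=2 ≤ 3
  b_4=3 ≤ 4
All bounds hold ⇒ YES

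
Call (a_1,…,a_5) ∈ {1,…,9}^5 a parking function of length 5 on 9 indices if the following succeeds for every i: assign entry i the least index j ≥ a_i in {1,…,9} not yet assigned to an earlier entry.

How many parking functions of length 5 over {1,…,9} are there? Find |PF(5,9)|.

50000

#PF = 5·10^4 = 5×10000 = 50000
One tuple (4,2,4,4,5) → sorted (2,4,4,4,5): b_i ≤ 4+i ∀i, a PF.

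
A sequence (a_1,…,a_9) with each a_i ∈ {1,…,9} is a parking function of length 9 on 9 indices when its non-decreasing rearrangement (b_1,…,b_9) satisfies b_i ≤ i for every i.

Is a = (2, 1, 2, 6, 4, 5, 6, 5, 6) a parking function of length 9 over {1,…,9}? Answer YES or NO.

Order a: b = (1, 2, 2, 4, 5, 5, 6, 6, 6).
  b_1=1 ≤ 1
  b_2=2 ≤ 2
  b_3=2 ≤ 3
  b_4=4 ≤ 4
  b_5=5 ≤ 5
  b_6=5 ≤ 6
  b_7=6 ≤ 7
  b_8=6 ≤ 8
  b_9=6 ≤ 9
All bounds hold ⇒ YES

YES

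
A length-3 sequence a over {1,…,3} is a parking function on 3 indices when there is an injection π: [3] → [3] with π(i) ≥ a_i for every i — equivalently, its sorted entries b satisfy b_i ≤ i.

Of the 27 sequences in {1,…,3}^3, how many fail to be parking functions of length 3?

11

#PF = (4−3)·4^(3−1) = 1×16 = 16 (Pollak)
Example (3,3,2) → sorted (2,3,3): b_1=2>1, not a PF.
Total 27; non-PF = 27−16 = 11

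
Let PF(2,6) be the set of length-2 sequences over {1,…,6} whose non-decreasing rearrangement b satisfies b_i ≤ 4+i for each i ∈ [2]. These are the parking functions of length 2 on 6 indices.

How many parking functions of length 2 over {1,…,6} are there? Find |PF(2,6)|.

#PF = 5·7^1 = 5·7 = 35
One tuple (6,4) → sorted (4,6): b_i ≤ 4+i ∀i, a PF.

35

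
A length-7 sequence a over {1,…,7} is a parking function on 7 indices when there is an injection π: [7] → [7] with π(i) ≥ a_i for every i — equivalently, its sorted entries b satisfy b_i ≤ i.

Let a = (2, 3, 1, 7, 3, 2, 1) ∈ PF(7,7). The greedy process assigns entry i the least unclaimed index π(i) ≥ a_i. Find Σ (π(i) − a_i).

9

Σπ = 28 ({1..7} each once); Σa = 2+3+1+7+3+2+1 = 19; disp = 28−19 = 9.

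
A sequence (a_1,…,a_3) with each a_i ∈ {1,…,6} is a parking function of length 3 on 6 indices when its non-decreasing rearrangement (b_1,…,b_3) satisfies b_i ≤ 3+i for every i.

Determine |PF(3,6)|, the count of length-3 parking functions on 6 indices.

196

#PF = 4·7^2 = 4 · 49 = 196 [KW]
E.g. (6,4,5) → sorted (4,5,6): b_i ≤ 3+i ∀i, a PF.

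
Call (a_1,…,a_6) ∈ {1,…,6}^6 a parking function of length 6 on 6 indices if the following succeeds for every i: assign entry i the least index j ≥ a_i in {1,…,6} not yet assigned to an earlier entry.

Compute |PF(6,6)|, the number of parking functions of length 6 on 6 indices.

16807

|PF| = (6+1−6)·(6+1)^{6−1} = 1·16807 = 16807 [KW]
Check (3,5,6,1,2,2) → sorted (1,2,2,3,5,6): b_i ≤ i ∀i, a PF.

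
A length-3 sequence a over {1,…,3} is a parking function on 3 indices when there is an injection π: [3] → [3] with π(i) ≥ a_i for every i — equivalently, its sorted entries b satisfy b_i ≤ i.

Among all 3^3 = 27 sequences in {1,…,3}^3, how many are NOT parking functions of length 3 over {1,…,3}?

Count = (3+1−3)·(3+1)^{3−1} = 1 · 16 = 16 (Pollak)
E.g. (1,3,3) → sorted (1,3,3): b_2=3>2, not a PF.
3^3 − 16 = 27 − 16 = 11

11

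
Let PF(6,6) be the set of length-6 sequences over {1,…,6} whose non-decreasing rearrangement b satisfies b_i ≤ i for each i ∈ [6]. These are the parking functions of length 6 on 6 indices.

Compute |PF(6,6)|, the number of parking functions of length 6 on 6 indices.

|PF| = (6+1−6)·(6+1)^{6−1} = 1×16807 = 16807 [KW]
Check (6,1,2,1,2,2) → sorted (1,1,2,2,2,6): b_i ≤ i ∀i, a PF.

16807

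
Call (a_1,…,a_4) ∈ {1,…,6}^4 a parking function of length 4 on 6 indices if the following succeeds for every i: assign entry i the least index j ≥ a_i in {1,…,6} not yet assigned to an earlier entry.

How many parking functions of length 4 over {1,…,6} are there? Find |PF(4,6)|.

|PF(4,6)| = (7−4)·7^(4−1) = 3·343 = 1029 (Pollak)
Example (3,3,4,3) → sorted (3,3,3,4): b_i ≤ 2+i ∀i, a PF.

1029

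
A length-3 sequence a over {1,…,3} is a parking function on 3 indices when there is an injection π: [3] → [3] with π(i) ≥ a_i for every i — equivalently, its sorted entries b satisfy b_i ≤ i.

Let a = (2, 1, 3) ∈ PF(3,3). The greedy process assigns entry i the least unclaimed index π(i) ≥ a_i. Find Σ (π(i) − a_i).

0

Σπ = 3·4/2 = 6 (π permutes [3]); Σa = 2+1+3 = 6; disp = 6−6 = 0.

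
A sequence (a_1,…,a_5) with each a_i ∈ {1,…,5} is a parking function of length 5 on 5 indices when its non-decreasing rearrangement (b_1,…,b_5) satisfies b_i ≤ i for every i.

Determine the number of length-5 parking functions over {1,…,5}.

|PF| = (6−5)·6^(5−1) = 1·1296 = 1296 (Pollak)
One tuple (1,1,5,1,2) → sorted (1,1,1,2,5): b_i ≤ i ∀i, a PF.

1296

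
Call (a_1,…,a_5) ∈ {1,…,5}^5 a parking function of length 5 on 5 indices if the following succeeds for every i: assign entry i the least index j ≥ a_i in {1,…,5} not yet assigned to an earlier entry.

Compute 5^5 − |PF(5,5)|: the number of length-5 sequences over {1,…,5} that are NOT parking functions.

|PF| = 1·6^4 = 1·1296 = 1296 (Pollak)
Check (2,5,4,5,5) → sorted (2,4,5,5,5): b_1=2>1, not a PF.
So 3125 − 1296 = 1829 fail.

1829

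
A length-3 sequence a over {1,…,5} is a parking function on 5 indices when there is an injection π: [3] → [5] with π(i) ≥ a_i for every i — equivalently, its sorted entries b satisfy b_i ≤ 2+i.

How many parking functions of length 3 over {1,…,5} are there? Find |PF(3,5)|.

#PF = (5+1−3)·(5+1)^{3−1} = 3·36 = 108 [KW]
One tuple (2,1,2) → sorted (1,2,2): b_i ≤ 2+i ∀i, a PF.

108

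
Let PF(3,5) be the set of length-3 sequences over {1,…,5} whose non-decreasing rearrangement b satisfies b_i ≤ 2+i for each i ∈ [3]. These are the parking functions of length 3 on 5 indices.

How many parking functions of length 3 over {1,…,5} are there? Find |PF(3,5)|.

#PF = (6−3)·6^(3−1) = 3 · 36 = 108 (Pollak)
E.g. (5,3,4) → sorted (3,4,5): b_i ≤ 2+i ∀i, a PF.

108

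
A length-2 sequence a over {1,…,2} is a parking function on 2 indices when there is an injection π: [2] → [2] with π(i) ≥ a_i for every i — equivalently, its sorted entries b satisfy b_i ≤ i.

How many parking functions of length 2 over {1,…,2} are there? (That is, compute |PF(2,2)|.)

3

|PF| = 1·3^1 = 1·3 = 3 [KW]
Example (2,1) → sorted (1,2): b_i ≤ i ∀i, a PF.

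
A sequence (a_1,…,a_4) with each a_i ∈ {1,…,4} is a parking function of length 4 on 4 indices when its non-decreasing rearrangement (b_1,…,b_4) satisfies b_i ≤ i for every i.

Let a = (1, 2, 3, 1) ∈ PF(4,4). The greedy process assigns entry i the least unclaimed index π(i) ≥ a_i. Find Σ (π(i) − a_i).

Σπ = 4·5/2 = 10 (π permutes [4]); Σa = 1+2+3+1 = 7; disp = 10−7 = 3.

3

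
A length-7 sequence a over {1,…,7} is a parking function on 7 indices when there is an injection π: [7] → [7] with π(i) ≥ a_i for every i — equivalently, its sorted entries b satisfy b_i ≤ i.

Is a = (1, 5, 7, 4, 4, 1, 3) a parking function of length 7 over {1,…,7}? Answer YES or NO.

YES

Sorted: b = (1, 1, 3, 4, 4, 5, 7).
  b_1=1 ≤ 1
  b_2=1 ≤ 2
  b_3=3 ≤ 3
  b_4=4 ≤ 4
  b_5=4 ≤ 5
  b_6=5 ≤ 6
  b_7=7 ≤ 7
All bounds hold ⇒ YES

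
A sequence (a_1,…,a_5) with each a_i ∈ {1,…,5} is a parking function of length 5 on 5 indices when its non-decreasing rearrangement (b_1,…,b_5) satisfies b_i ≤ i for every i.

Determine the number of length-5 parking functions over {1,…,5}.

1296

Count = (6−5)·6^(5−1) = 1 · 1296 = 1296 (Konheim–Weiss)
Example (2,2,1,4,2) → sorted (1,2,2,2,4): b_i ≤ i ∀i, a PF.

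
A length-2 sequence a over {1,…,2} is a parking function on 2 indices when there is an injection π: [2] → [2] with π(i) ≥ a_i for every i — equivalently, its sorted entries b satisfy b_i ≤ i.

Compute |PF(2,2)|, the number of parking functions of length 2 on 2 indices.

3

Count = 1·3^1 = 1·3 = 3 (Konheim–Weiss)
One tuple (2,1) → sorted (1,2): b_i ≤ i ∀i, a PF.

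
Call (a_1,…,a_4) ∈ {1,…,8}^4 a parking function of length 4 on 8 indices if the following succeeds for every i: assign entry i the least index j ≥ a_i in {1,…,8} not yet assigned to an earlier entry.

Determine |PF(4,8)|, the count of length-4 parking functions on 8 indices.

|PF| = (9−4)·9^(4−1) = 5×729 = 3645 (Pollak)
One tuple (6,7,5,1) → sorted (1,5,6,7): b_i ≤ 4+i ∀i, a PF.

3645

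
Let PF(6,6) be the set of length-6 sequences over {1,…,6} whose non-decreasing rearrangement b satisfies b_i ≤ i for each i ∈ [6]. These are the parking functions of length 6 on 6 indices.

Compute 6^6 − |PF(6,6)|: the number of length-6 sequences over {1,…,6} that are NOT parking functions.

#PF = (6−6+1)·(6+1)^(6−1) = 1 · 16807 = 16807 [KW]
One tuple (6,1,6,3,6,6) → sorted (1,3,6,6,6,6): b_2=3>2, not a PF.
Total 46656; non-PF = 46656−16807 = 29849

29849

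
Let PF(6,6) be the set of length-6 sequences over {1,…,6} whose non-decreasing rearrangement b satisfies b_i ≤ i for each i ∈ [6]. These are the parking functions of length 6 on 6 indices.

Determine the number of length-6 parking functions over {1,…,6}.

|PF| = (7−6)·7^(6−1) = 1·16807 = 16807 (Konheim–Weiss)
One tuple (3,2,5,4,1,3) → sorted (1,2,3,3,4,5): b_i ≤ i ∀i, a PF.

16807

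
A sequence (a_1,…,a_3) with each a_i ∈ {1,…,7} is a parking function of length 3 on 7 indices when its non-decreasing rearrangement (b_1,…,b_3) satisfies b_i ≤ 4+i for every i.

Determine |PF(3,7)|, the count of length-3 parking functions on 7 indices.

320

|PF| = (8−3)·8^(3−1) = 5·64 = 320 (Konheim–Weiss)
E.g. (4,4,1) → sorted (1,4,4): b_i ≤ 4+i ∀i, a PF.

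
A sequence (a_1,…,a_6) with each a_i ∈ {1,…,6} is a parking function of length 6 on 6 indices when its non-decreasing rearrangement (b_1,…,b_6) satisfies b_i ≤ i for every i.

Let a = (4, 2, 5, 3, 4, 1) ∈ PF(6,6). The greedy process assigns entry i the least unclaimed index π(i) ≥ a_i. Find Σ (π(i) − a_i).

Σπ(i) = 1+…+6 = 21; Σa = 4+2+5+3+4+1 = 19; disp = 21−19 = 2.

2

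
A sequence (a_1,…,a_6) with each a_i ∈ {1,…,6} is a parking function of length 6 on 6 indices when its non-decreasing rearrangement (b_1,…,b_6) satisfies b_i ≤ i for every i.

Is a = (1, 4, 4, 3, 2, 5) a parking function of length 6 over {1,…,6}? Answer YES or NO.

Rearranged: b = (1, 2, 3, 4, 4, 5).
  b_1=1 ≤ 1
  b_2=2 ≤ 2
  b_3=3 ≤ 3
  b_4=4 ≤ 4
  b_5=4 ≤ 5
  b_6=5 ≤ 6
All bounds hold ⇒ YES

YES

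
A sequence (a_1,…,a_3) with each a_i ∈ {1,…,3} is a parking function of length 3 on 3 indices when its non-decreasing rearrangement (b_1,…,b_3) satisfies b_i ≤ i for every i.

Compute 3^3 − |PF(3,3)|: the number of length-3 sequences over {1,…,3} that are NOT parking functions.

11

|PF(3,3)| = (4−3)·4^(3−1) = 1 · 16 = 16 [KW]
One tuple (2,3,3) → sorted (2,3,3): b_1=2>1, not a PF.
3^3 − 16 = 27 − 16 = 11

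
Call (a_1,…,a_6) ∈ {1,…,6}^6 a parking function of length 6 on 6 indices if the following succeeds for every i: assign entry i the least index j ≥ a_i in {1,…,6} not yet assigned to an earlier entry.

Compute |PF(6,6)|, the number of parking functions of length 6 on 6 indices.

16807

#PF = (6−6+1)·(6+1)^(6−1) = 1×16807 = 16807 (Konheim–Weiss)
Check (4,3,2,1,3,3) → sorted (1,2,3,3,3,4): b_i ≤ i ∀i, a PF.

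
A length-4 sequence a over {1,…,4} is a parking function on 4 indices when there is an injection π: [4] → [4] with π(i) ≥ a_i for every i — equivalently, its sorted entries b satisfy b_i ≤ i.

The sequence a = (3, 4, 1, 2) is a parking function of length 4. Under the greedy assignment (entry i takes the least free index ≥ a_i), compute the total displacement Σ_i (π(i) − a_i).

0

Σπ = 10 ({1..4} each once); Σa = 3+4+1+2 = 10; disp = 10−10 = 0.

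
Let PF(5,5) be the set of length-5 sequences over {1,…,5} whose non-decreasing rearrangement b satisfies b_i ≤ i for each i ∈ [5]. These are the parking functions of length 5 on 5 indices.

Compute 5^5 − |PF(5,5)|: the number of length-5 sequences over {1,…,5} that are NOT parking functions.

|PF| = (6−5)·6^(5−1) = 1×1296 = 1296 [KW]
E.g. (2,5,4,3,2) → sorted (2,2,3,4,5): b_1=2>1, not a PF.
Total 3125; non-PF = 3125−1296 = 1829

1829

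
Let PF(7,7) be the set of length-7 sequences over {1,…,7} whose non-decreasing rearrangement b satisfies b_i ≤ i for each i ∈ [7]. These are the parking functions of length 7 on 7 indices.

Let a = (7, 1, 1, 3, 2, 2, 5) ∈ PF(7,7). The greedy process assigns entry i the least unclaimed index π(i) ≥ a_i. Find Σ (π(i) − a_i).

7

Σπ = 7·8/2 = 28 (π permutes [7]); Σa = 7+1+1+3+2+2+5 = 21; disp = 28−21 = 7.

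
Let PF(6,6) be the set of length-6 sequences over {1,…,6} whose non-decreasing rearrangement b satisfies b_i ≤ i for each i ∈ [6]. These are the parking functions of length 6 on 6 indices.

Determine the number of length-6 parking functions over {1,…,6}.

|PF| = (6+1−6)·(6+1)^{6−1} = 1·16807 = 16807 (Pollak)
Check (2,1,1,3,2,5) → sorted (1,1,2,2,3,5): b_i ≤ i ∀i, a PF.

16807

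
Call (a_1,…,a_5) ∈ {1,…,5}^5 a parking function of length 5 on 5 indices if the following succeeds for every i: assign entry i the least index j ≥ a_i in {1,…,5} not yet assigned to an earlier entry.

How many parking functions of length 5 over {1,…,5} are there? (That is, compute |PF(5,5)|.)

1296

|PF(5,5)| = (5−5+1)·(5+1)^(5−1) = 1 · 1296 = 1296 (Pollak)
Check (2,1,1,5,3) → sorted (1,1,2,3,5): b_i ≤ i ∀i, a PF.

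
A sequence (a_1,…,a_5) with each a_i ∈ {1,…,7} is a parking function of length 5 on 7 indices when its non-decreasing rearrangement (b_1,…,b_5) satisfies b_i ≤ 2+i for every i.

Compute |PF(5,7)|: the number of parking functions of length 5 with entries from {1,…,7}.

12288

|PF| = (7−5+1)·(7+1)^(5−1) = 3·4096 = 12288 (Pollak)
Example (1,5,3,6,6) → sorted (1,3,5,6,6): b_i ≤ 2+i ∀i, a PF.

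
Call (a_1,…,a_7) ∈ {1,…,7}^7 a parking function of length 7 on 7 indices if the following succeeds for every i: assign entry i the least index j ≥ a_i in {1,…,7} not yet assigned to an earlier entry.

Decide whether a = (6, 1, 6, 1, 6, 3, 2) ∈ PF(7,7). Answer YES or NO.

Rearranged: b = (1, 1, 2, 3, 6, 6, 6).
  b_1=1 ≤ 1
  b_2=1 ≤ 2
  b_3=2 ≤ 3
  b_4=3 ≤ 4
  b_5=6 > 5
  fails at i=5 ⇒ NO

NO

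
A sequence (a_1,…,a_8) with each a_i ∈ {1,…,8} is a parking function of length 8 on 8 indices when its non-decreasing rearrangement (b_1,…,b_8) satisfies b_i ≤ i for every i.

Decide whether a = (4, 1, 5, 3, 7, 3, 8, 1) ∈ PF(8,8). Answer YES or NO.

Sorted: b = (1, 1, 3, 3, 4, 5, 7, 8).
  b_1=1 ≤ 1
  b_2=1 ≤ 2
  b_3=3 ≤ 3
  b_4=3 ≤ 4
  b_5=4 ≤ 5
  b_6=5 ≤ 6
  b_7=7 ≤ 7
  b_8=8 ≤ 8
All bounds hold ⇒ YES

YES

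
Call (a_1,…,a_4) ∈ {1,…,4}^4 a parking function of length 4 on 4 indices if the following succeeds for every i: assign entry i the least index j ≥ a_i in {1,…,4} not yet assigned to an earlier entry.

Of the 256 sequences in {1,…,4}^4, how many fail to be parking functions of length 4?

131

|PF| = (4−4+1)·(4+1)^(4−1) = 1 · 125 = 125 [KW]
Check (3,3,4,2) → sorted (2,3,3,4): b_1=2>1, not a PF.
Total 256; non-PF = 256−125 = 131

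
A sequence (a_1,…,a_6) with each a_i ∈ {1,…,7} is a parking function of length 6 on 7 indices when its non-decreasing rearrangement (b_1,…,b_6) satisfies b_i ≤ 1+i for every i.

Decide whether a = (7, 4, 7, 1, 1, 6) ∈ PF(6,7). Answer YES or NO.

NO

Order a: b = (1, 1, 4, 6, 7, 7).
  b_1=1 ≤ 2
  b_2=1 ≤ 3
  b_3=4 ≤ 4
  b_4=6 > 5
  fails at i=4 ⇒ NO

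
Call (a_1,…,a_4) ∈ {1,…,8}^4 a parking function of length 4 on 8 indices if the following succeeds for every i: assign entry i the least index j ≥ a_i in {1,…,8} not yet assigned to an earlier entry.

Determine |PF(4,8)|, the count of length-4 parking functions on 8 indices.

#PF = (8−4+1)·(8+1)^(4−1) = 5×729 = 3645 (Pollak)
Check (5,4,1,1) → sorted (1,1,4,5): b_i ≤ 4+i ∀i, a PF.

3645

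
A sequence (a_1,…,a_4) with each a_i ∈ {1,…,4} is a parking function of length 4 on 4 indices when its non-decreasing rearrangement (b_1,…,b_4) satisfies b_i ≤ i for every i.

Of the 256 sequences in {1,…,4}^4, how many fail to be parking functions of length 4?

#PF = (5−4)·5^(4−1) = 1·125 = 125 (Konheim–Weiss)
Check (3,4,1,3) → sorted (1,3,3,4): b_2=3>2, not a PF.
Total 256; non-PF = 256−125 = 131

131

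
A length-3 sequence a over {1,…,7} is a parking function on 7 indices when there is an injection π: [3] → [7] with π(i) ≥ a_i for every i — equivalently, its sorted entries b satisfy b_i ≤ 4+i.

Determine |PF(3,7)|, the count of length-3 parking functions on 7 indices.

320

#PF = (7−3+1)·(7+1)^(3−1) = 5 · 64 = 320
Example (7,5,5) → sorted (5,5,7): b_i ≤ 4+i ∀i, a PF.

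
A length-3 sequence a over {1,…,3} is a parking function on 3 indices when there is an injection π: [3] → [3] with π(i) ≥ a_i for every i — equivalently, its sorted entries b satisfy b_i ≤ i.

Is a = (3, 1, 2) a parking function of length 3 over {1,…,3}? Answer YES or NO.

Order a: b = (1, 2, 3).
  b_1=1 ≤ 1
  b_2=2 ≤ 2
  b_3=3 ≤ 3
All bounds hold ⇒ YES

YES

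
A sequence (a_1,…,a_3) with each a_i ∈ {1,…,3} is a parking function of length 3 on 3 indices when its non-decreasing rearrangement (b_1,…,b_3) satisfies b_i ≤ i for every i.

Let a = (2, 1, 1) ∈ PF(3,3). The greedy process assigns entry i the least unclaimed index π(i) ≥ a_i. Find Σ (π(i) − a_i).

Σπ(i) = 1+…+3 = 6; Σa = 2+1+1 = 4; disp = 6−4 = 2.

2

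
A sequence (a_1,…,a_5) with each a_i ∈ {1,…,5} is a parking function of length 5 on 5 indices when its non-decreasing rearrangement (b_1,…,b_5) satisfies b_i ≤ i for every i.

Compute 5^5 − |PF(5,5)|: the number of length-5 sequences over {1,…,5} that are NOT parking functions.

1829

|PF| = (6−5)·6^(5−1) = 1·1296 = 1296
One tuple (5,1,5,5,4) → sorted (1,4,5,5,5): b_2=4>2, not a PF.
5^5 − 1296 = 3125 − 1296 = 1829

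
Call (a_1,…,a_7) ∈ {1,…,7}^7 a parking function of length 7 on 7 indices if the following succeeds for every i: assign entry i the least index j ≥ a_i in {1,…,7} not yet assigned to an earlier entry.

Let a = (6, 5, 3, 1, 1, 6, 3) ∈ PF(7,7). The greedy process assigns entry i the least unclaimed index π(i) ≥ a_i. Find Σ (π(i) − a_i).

Σπ = 28 ({1..7} each once); Σa = 6+5+3+1+1+6+3 = 25; disp = 28−25 = 3.

3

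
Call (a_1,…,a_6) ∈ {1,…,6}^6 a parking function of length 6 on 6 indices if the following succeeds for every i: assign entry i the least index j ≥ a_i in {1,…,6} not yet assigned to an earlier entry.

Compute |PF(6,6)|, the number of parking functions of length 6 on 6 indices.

|PF(6,6)| = (6+1−6)·(6+1)^{6−1} = 1·16807 = 16807 (Konheim–Weiss)
Example (4,5,1,3,6,2) → sorted (1,2,3,4,5,6): b_i ≤ i ∀i, a PF.

16807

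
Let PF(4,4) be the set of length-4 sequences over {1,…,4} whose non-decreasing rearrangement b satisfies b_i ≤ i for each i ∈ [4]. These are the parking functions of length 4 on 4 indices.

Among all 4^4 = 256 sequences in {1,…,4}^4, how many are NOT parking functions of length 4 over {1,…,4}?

|PF(4,4)| = 1·5^3 = 1 · 125 = 125
One tuple (4,4,4,3) → sorted (3,4,4,4): b_1=3>1, not a PF.
So 256 − 125 = 131 fail.

131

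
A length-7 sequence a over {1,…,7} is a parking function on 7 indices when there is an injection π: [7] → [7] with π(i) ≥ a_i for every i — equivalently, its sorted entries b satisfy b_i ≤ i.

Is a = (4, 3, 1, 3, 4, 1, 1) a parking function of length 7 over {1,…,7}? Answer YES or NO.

Order a: b = (1, 1, 1, 3, 3, 4, 4).
  b_1=1 ≤ 1
  b_2=1 ≤ 2
  b_3=1 ≤ 3
  b_4=3 ≤ 4
  b_5=3 ≤ 5
  b_6=4 ≤ 6
  b_7=4 ≤ 7
All bounds hold ⇒ YES

YES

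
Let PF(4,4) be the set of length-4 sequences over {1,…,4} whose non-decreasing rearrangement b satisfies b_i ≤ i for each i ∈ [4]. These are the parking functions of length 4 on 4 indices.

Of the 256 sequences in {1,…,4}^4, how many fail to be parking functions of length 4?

131

Count = (5−4)·5^(4−1) = 1×125 = 125 (Pollak)
Example (3,1,4,3) → sorted (1,3,3,4): b_2=3>2, not a PF.
Total 256; non-PF = 256−125 = 131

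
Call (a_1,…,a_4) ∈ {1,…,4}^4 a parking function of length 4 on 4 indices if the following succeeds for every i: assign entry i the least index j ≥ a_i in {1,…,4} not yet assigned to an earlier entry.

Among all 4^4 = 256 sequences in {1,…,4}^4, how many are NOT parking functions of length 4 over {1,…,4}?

131

|PF(4,4)| = (4−4+1)·(4+1)^(4−1) = 1 · 125 = 125 (Konheim–Weiss)
Check (3,4,3,4) → sorted (3,3,4,4): b_1=3>1, not a PF.
4^4 − 125 = 256 − 125 = 131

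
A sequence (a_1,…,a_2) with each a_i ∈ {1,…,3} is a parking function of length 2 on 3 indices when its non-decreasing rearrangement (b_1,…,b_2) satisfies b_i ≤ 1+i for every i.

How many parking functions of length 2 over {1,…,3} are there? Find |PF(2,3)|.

|PF| = 2·4^1 = 2 · 4 = 8 (Pollak)
Check (1,2) → sorted (1,2): b_i ≤ 1+i ∀i, a PF.

8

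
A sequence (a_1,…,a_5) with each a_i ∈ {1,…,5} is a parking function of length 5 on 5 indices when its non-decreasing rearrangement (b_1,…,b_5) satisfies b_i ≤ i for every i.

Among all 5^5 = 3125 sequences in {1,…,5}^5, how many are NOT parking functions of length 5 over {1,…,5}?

#PF = (5+1−5)·(5+1)^{5−1} = 1·1296 = 1296 (Pollak)
E.g. (4,5,4,5,3) → sorted (3,4,4,5,5): b_1=3>1, not a PF.
Total 3125; non-PF = 3125−1296 = 1829

1829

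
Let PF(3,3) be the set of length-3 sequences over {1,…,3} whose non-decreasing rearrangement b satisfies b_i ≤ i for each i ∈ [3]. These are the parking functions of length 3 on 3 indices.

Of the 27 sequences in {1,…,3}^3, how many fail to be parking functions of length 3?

Count = (3+1−3)·(3+1)^{3−1} = 1·16 = 16
Example (1,3,3) → sorted (1,3,3): b_2=3>2, not a PF.
Total 27; non-PF = 27−16 = 11

11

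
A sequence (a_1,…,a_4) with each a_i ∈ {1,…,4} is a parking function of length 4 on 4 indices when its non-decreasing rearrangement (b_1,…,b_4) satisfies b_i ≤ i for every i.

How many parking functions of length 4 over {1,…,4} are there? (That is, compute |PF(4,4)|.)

Count = (4−4+1)·(4+1)^(4−1) = 1 · 125 = 125 (Konheim–Weiss)
One tuple (1,4,3,2) → sorted (1,2,3,4): b_i ≤ i ∀i, a PF.

125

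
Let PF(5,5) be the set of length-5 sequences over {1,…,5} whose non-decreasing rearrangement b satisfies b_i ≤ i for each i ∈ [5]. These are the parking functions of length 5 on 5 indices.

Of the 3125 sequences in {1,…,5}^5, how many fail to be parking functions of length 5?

Count = (5−5+1)·(5+1)^(5−1) = 1 · 1296 = 1296 (Pollak)
Check (4,3,5,5,2) → sorted (2,3,4,5,5): b_1=2>1, not a PF.
So 3125 − 1296 = 1829 fail.

1829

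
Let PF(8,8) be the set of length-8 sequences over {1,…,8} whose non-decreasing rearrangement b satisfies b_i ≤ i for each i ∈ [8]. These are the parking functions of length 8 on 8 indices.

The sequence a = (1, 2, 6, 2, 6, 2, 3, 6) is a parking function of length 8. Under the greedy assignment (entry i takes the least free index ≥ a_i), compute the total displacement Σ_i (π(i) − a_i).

8

Σπ(i) = 1+…+8 = 36; Σa = 1+2+6+2+6+2+3+6 = 28; disp = 36−28 = 8.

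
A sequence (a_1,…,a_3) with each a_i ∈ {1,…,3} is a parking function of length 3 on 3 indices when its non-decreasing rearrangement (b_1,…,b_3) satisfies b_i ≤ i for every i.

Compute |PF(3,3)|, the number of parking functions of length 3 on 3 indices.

16

Count = (3−3+1)·(3+1)^(3−1) = 1 · 16 = 16
Check (1,1,3) → sorted (1,1,3): b_i ≤ i ∀i, a PF.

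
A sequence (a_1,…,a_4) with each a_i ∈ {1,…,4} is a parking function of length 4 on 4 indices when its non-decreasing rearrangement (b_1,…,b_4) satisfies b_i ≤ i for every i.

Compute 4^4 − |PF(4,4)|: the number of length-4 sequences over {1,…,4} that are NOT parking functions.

131

Count = (4+1−4)·(4+1)^{4−1} = 1 · 125 = 125 (Konheim–Weiss)
Example (4,2,2,4) → sorted (2,2,4,4): b_1=2>1, not a PF.
Total 256; non-PF = 256−125 = 131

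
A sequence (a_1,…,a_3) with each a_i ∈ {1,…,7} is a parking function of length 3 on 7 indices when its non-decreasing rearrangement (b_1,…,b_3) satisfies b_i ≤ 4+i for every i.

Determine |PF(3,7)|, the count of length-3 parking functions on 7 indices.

320

|PF(3,7)| = 5·8^2 = 5 · 64 = 320 (Konheim–Weiss)
One tuple (2,4,7) → sorted (2,4,7): b_i ≤ 4+i ∀i, a PF.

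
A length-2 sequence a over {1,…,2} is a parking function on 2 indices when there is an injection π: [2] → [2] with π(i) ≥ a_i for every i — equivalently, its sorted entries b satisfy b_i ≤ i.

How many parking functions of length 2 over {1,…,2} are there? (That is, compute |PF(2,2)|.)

3

|PF(2,2)| = (3−2)·3^(2−1) = 1·3 = 3
One tuple (2,1) → sorted (1,2): b_i ≤ i ∀i, a PF.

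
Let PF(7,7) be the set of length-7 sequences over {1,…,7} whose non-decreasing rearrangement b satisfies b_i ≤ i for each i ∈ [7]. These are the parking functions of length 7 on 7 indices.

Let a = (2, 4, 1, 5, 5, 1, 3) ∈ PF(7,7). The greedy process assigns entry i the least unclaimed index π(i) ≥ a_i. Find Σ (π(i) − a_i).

7

Σπ = 7·8/2 = 28 (π permutes [7]); Σa = 2+4+1+5+5+1+3 = 21; disp = 28−21 = 7.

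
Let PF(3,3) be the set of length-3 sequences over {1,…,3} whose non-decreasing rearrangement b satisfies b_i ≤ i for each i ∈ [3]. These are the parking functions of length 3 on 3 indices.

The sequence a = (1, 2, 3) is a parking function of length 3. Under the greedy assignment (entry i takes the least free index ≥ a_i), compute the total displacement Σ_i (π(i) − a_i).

0

Σπ = 3·4/2 = 6 (π permutes [3]); Σa = 1+2+3 = 6; disp = 6−6 = 0.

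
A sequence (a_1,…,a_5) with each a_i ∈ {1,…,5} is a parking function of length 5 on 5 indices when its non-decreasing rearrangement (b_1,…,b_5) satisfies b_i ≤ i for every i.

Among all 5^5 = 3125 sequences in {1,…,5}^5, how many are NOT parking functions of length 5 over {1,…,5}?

|PF(5,5)| = (5+1−5)·(5+1)^{5−1} = 1·1296 = 1296 (Pollak)
One tuple (4,5,5,5,4) → sorted (4,4,5,5,5): b_1=4>1, not a PF.
5^5 − 1296 = 3125 − 1296 = 1829

1829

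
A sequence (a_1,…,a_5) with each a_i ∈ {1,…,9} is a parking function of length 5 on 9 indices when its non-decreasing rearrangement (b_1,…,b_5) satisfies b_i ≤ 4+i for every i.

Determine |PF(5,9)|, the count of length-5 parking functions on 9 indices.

50000

Count = (9+1−5)·(9+1)^{5−1} = 5×10000 = 50000 (Konheim–Weiss)
One tuple (4,6,8,5,2) → sorted (2,4,5,6,8): b_i ≤ 4+i ∀i, a PF.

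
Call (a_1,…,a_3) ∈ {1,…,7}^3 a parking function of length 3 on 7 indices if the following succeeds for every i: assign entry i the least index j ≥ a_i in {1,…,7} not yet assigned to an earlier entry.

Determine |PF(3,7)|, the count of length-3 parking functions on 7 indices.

Count = (7+1−3)·(7+1)^{3−1} = 5×64 = 320 (Konheim–Weiss)
Check (4,2,5) → sorted (2,4,5): b_i ≤ 4+i ∀i, a PF.

320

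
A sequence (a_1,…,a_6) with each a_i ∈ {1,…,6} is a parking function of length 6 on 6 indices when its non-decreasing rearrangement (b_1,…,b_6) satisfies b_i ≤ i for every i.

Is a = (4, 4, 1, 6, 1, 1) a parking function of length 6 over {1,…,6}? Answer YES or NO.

Rearranged: b = (1, 1, 1, 4, 4, 6).
  b_1=1 ≤ 1
  b_2=1 ≤ 2
  b_3=1 ≤ 3
  b_4=4 ≤ 4
  b_5=4 ≤ 5
  b_6=6 ≤ 6
All bounds hold ⇒ YES

YES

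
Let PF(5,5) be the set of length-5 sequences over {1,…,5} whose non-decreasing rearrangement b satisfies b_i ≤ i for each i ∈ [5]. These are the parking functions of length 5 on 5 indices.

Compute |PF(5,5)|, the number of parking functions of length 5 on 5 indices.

|PF(5,5)| = (5+1−5)·(5+1)^{5−1} = 1·1296 = 1296 [KW]
One tuple (1,3,5,4,1) → sorted (1,1,3,4,5): b_i ≤ i ∀i, a PF.

1296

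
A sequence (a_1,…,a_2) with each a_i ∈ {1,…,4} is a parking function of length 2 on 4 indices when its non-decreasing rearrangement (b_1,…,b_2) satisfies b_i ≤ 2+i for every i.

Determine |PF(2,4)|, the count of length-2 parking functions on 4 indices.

15

|PF(2,4)| = (5−2)·5^(2−1) = 3·5 = 15 [KW]
Check (1,4) → sorted (1,4): b_i ≤ 2+i ∀i, a PF.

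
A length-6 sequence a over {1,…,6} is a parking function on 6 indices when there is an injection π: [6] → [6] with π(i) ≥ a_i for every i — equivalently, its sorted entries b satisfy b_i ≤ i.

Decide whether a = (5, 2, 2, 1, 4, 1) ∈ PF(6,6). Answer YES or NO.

YES

Rearranged: b = (1, 1, 2, 2, 4, 5).
  b_1=1 ≤ 1
  b_2=1 ≤ 2
  b_3=2 ≤ 3
  b_4=2 ≤ 4
  b_5=4 ≤ 5
  b_6=5 ≤ 6
All bounds hold ⇒ YES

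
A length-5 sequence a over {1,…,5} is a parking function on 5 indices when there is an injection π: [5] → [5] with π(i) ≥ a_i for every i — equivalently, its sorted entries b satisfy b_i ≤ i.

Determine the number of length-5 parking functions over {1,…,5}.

|PF| = (5−5+1)·(5+1)^(5−1) = 1×1296 = 1296 [KW]
One tuple (2,1,3,4,3) → sorted (1,2,3,3,4): b_i ≤ i ∀i, a PF.

1296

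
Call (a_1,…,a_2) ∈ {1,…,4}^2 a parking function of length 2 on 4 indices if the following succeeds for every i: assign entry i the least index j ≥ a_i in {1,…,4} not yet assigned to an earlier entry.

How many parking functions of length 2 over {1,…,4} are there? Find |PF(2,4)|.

|PF(2,4)| = (5−2)·5^(2−1) = 3 · 5 = 15 (Pollak)
One tuple (4,2) → sorted (2,4): b_i ≤ 2+i ∀i, a PF.

15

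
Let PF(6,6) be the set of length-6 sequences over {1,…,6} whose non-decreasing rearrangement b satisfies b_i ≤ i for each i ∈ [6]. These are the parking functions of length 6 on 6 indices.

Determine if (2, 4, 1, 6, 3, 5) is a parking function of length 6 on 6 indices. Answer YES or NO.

Rearranged: b = (1, 2, 3, 4, 5, 6).
  b_1=1 ≤ 1
  b_2=2 ≤ 2
  b_3=3 ≤ 3
  b_4=4 ≤ 4
  b_5=5 ≤ 5
  b_6=6 ≤ 6
All bounds hold ⇒ YES

YES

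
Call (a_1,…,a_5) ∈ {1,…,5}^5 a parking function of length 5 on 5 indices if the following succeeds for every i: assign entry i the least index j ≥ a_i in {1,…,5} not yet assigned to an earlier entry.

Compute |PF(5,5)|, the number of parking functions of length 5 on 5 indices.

#PF = 1·6^4 = 1×1296 = 1296
E.g. (5,3,4,2,1) → sorted (1,2,3,4,5): b_i ≤ i ∀i, a PF.

1296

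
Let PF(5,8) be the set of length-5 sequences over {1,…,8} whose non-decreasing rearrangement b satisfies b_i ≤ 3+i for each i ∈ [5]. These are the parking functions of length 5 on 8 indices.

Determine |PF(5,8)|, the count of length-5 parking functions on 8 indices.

|PF(5,8)| = (9−5)·9^(5−1) = 4·6561 = 26244 (Konheim–Weiss)
One tuple (4,7,7,4,3) → sorted (3,4,4,7,7): b_i ≤ 3+i ∀i, a PF.

26244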